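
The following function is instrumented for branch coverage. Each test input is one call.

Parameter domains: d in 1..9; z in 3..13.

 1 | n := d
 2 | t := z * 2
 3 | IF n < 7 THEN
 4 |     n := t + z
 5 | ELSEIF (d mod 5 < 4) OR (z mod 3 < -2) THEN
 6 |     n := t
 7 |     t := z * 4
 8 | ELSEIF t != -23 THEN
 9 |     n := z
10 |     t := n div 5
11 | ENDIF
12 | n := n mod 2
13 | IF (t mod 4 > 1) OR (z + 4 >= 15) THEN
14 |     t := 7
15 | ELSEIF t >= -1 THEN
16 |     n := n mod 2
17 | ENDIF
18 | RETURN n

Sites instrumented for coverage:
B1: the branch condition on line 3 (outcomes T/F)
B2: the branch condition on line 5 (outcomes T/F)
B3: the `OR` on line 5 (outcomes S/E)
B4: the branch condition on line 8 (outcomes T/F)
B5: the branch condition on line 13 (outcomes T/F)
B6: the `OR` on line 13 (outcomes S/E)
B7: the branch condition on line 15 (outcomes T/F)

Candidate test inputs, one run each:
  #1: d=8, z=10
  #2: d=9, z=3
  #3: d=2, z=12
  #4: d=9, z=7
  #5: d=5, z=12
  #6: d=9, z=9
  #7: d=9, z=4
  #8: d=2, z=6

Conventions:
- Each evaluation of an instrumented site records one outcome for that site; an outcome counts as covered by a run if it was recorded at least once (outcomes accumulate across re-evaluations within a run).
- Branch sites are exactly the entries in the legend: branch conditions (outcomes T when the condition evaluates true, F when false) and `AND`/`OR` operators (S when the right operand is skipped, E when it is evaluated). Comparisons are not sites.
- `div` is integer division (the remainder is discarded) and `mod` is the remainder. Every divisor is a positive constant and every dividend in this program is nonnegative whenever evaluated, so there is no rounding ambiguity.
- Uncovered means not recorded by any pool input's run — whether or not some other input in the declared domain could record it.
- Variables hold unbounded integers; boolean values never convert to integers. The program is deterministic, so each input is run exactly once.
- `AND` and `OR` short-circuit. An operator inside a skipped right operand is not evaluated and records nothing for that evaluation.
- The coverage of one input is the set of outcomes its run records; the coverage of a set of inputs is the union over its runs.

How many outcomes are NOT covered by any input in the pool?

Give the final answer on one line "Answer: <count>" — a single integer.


run #1 (d=8, z=10) records B1=F, B2=T, B3=S, B5=F, B6=E, B7=T
run #2 (d=9, z=3) records B1=F, B2=F, B3=E, B4=T, B5=F, B6=E, B7=T
run #3 (d=2, z=12) records B1=T, B5=T, B6=E
run #4 (d=9, z=7) records B1=F, B2=F, B3=E, B4=T, B5=F, B6=E, B7=T
run #5 (d=5, z=12) records B1=T, B5=T, B6=E
run #6 (d=9, z=9) records B1=F, B2=F, B3=E, B4=T, B5=F, B6=E, B7=T
run #7 (d=9, z=4) records B1=F, B2=F, B3=E, B4=T, B5=F, B6=E, B7=T
run #8 (d=2, z=6) records B1=T, B5=F, B6=E, B7=T
union over the pool: B1=T, B1=F, B2=T, B2=F, B3=S, B3=E, B4=T, B5=T, B5=F, B6=E, B7=T
uncovered (3 of 14): B4=F, B6=S, B7=F
Answer: 3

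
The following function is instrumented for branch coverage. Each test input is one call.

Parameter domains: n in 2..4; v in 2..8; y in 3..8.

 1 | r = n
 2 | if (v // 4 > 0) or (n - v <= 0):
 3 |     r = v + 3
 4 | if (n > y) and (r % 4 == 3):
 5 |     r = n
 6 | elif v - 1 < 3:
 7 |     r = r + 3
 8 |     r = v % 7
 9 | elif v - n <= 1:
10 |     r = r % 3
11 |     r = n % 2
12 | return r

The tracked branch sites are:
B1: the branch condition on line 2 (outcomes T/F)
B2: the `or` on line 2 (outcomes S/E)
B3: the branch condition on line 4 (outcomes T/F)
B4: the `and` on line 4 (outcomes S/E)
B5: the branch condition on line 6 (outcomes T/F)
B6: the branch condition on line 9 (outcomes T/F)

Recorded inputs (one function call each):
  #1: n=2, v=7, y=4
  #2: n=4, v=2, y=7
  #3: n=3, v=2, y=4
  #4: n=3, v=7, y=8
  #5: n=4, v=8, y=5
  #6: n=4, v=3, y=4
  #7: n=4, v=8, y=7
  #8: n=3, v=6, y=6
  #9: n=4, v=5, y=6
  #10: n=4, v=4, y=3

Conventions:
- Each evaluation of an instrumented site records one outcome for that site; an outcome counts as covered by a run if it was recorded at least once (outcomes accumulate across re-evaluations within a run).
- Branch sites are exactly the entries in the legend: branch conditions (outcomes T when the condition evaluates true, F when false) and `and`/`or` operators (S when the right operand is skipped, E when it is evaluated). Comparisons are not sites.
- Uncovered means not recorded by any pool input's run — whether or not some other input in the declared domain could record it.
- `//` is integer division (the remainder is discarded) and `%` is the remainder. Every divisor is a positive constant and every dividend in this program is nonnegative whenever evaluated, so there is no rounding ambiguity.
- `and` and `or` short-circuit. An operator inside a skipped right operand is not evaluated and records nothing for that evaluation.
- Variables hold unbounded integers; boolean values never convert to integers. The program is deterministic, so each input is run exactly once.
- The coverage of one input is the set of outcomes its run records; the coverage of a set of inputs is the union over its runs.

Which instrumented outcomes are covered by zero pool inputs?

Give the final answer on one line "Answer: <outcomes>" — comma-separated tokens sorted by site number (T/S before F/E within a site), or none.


test 1 (n=2, v=7, y=4) fires B2->S, B1->T, B4->S, B3->F, B5->F, B6->F; hits B1=T, B2=S, B3=F, B4=S, B5=F, B6=F
test 2 (n=4, v=2, y=7) fires B2->E, B1->F, B4->S, B3->F, B5->T; hits B1=F, B2=E, B3=F, B4=S, B5=T
test 3 (n=3, v=2, y=4) fires B2->E, B1->F, B4->S, B3->F, B5->T; hits B1=F, B2=E, B3=F, B4=S, B5=T
test 4 (n=3, v=7, y=8) fires B2->S, B1->T, B4->S, B3->F, B5->F, B6->F; hits B1=T, B2=S, B3=F, B4=S, B5=F, B6=F
test 5 (n=4, v=8, y=5) fires B2->S, B1->T, B4->S, B3->F, B5->F, B6->F; hits B1=T, B2=S, B3=F, B4=S, B5=F, B6=F
test 6 (n=4, v=3, y=4) fires B2->E, B1->F, B4->S, B3->F, B5->T; hits B1=F, B2=E, B3=F, B4=S, B5=T
test 7 (n=4, v=8, y=7) fires B2->S, B1->T, B4->S, B3->F, B5->F, B6->F; hits B1=T, B2=S, B3=F, B4=S, B5=F, B6=F
test 8 (n=3, v=6, y=6) fires B2->S, B1->T, B4->S, B3->F, B5->F, B6->F; hits B1=T, B2=S, B3=F, B4=S, B5=F, B6=F
test 9 (n=4, v=5, y=6) fires B2->S, B1->T, B4->S, B3->F, B5->F, B6->T; hits B1=T, B2=S, B3=F, B4=S, B5=F, B6=T
test 10 (n=4, v=4, y=3) fires B2->S, B1->T, B4->E, B3->T; hits B1=T, B2=S, B3=T, B4=E
union over the pool: B1=T, B1=F, B2=S, B2=E, B3=T, B3=F, B4=S, B4=E, B5=T, B5=F, B6=T, B6=F
uncovered (0 of 12): none
Answer: none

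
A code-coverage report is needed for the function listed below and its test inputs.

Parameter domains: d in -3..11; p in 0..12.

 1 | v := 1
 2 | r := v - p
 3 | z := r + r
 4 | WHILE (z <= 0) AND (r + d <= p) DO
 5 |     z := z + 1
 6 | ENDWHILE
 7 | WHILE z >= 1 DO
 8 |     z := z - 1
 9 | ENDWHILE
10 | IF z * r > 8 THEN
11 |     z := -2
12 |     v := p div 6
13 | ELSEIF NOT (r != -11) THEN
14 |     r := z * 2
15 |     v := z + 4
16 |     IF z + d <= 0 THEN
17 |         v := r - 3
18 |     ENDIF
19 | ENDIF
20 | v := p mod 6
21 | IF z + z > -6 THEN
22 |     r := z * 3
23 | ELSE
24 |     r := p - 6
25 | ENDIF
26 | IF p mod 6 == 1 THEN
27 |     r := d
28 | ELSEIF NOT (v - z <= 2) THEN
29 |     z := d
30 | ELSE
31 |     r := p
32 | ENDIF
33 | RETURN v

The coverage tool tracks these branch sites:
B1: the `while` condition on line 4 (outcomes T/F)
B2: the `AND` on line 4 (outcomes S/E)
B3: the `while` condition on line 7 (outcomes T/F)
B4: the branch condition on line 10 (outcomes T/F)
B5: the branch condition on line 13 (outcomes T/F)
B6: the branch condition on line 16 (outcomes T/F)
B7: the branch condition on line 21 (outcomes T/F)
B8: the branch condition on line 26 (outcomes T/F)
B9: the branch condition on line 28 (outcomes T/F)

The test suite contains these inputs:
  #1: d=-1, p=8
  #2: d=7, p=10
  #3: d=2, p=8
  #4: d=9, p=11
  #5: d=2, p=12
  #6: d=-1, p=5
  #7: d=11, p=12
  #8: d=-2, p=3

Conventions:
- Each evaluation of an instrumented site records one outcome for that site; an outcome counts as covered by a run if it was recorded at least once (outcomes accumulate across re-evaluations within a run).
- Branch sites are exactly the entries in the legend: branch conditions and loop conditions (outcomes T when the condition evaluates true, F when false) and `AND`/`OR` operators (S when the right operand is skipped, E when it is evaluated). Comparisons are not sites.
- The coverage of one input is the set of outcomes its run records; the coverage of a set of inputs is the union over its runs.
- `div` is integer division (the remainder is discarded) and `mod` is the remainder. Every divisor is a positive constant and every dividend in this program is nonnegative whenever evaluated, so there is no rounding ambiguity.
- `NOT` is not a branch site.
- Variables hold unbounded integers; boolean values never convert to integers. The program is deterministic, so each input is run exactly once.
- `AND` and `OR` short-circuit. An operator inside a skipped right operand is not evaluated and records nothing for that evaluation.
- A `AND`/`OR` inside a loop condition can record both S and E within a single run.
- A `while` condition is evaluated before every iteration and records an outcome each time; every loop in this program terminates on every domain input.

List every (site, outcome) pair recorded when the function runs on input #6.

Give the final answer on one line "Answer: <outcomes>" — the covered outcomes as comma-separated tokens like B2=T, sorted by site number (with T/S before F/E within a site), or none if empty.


Tracing the run of input #6 (d=-1, p=5):
  B2->E, B1->T, B2->E, B1->T, B2->E, B1->T, B2->E, B1->T, B2->E, B1->T
  B2->E, B1->T, B2->E, B1->T, B2->E, B1->T, B2->E, B1->T, B2->S, B1->F
  B3->T, B3->F, B4->F, B5->F, B7->T, B8->F, B9->T
as a set, this run covers: B1=T, B1=F, B2=S, B2=E, B3=T, B3=F, B4=F, B5=F, B7=T, B8=F, B9=T
Answer: B1=T, B1=F, B2=S, B2=E, B3=T, B3=F, B4=F, B5=F, B7=T, B8=F, B9=T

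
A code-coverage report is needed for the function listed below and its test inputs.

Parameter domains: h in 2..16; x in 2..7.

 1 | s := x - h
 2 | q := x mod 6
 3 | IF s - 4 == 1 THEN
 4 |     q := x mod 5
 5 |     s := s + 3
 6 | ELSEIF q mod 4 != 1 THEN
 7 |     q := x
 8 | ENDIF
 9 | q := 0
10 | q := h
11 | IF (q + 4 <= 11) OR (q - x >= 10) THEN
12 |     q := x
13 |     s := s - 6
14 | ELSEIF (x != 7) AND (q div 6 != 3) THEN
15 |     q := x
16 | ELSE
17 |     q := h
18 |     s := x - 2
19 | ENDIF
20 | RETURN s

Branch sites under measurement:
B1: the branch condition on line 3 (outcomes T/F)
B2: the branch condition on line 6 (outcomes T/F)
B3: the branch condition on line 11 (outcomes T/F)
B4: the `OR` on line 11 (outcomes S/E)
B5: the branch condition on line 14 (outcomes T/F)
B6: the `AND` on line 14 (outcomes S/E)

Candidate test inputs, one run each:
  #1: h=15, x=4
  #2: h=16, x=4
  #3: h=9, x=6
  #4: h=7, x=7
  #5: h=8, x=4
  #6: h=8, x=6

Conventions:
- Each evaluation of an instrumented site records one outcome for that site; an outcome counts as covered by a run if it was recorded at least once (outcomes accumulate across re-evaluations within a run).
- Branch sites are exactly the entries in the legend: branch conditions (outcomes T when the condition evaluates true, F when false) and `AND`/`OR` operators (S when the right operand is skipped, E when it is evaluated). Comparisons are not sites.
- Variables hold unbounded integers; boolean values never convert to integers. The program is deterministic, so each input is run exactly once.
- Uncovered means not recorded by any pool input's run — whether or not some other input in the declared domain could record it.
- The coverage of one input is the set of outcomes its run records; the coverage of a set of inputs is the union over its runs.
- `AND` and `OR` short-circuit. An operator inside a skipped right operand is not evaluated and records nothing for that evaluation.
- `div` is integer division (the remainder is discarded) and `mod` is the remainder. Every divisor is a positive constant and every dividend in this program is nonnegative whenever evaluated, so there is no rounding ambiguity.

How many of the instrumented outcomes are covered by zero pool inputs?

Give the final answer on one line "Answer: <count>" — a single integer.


input #1 (h=15, x=4): events B1->F, B2->T, B4->E, B3->T; covers B1=F, B2=T, B3=T, B4=E
input #2 (h=16, x=4): events B1->F, B2->T, B4->E, B3->T; covers B1=F, B2=T, B3=T, B4=E
input #3 (h=9, x=6): events B1->F, B2->T, B4->E, B3->F, B6->E, B5->T; covers B1=F, B2=T, B3=F, B4=E, B5=T, B6=E
input #4 (h=7, x=7): events B1->F, B2->F, B4->S, B3->T; covers B1=F, B2=F, B3=T, B4=S
input #5 (h=8, x=4): events B1->F, B2->T, B4->E, B3->F, B6->E, B5->T; covers B1=F, B2=T, B3=F, B4=E, B5=T, B6=E
input #6 (h=8, x=6): events B1->F, B2->T, B4->E, B3->F, B6->E, B5->T; covers B1=F, B2=T, B3=F, B4=E, B5=T, B6=E
union over the pool: B1=F, B2=T, B2=F, B3=T, B3=F, B4=S, B4=E, B5=T, B6=E
uncovered (3 of 12): B1=T, B5=F, B6=S
Answer: 3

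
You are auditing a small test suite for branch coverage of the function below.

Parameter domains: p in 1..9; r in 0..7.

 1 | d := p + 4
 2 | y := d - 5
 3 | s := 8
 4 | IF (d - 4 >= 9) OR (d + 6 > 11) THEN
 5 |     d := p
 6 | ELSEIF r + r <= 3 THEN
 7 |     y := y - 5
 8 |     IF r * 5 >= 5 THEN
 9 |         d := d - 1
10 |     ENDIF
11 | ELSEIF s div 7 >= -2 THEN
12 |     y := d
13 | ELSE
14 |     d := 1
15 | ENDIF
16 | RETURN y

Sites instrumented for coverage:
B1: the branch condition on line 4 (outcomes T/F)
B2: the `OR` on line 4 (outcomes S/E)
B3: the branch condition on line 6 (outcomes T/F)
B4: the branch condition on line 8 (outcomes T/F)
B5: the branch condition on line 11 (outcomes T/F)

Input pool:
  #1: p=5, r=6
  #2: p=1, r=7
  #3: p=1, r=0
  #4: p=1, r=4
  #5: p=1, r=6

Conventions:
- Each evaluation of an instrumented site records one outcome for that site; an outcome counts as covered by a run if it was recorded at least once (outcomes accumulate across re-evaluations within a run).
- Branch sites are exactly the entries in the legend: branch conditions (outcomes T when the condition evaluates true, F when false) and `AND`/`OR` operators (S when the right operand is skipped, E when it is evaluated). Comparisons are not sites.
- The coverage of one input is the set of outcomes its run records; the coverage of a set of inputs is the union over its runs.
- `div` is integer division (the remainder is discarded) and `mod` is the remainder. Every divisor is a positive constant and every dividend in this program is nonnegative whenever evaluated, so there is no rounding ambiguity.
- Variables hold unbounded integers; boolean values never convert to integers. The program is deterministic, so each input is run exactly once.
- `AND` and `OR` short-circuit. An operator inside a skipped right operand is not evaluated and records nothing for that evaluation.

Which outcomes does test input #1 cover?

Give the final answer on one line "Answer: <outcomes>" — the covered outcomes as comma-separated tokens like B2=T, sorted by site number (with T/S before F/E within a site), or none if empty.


Tracing the run of input #1 (p=5, r=6):
  B2->E, B1->T
as a set, this run covers: B1=T, B2=E
Answer: B1=T, B2=E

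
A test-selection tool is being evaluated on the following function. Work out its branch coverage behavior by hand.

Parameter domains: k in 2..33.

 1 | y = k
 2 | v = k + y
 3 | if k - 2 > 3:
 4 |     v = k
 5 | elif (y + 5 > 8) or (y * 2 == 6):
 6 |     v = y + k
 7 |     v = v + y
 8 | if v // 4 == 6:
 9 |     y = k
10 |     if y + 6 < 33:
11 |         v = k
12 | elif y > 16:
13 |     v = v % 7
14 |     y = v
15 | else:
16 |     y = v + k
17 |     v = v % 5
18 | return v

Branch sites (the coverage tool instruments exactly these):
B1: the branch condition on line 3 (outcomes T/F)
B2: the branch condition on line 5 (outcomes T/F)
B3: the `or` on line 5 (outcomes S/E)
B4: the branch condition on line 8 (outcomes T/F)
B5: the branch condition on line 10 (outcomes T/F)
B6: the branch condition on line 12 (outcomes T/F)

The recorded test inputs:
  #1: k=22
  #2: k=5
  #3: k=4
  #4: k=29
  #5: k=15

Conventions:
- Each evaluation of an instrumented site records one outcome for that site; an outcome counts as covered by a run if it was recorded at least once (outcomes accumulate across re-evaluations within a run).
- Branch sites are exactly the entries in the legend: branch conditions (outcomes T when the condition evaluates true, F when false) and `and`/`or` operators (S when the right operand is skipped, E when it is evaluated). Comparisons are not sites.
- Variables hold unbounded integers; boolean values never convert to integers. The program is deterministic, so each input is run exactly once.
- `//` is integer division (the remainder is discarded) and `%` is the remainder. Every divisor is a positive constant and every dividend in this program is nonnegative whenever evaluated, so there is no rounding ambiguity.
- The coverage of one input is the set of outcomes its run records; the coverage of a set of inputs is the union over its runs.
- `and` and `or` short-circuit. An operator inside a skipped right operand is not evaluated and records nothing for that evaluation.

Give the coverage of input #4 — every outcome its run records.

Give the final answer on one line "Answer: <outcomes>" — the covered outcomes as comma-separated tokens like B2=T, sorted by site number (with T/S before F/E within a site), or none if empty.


Tracing the run of input #4 (k=29):
  B1->T, B4->F, B6->T
deduplicating events, the covered set is: B1=T, B4=F, B6=T
Answer: B1=T, B4=F, B6=T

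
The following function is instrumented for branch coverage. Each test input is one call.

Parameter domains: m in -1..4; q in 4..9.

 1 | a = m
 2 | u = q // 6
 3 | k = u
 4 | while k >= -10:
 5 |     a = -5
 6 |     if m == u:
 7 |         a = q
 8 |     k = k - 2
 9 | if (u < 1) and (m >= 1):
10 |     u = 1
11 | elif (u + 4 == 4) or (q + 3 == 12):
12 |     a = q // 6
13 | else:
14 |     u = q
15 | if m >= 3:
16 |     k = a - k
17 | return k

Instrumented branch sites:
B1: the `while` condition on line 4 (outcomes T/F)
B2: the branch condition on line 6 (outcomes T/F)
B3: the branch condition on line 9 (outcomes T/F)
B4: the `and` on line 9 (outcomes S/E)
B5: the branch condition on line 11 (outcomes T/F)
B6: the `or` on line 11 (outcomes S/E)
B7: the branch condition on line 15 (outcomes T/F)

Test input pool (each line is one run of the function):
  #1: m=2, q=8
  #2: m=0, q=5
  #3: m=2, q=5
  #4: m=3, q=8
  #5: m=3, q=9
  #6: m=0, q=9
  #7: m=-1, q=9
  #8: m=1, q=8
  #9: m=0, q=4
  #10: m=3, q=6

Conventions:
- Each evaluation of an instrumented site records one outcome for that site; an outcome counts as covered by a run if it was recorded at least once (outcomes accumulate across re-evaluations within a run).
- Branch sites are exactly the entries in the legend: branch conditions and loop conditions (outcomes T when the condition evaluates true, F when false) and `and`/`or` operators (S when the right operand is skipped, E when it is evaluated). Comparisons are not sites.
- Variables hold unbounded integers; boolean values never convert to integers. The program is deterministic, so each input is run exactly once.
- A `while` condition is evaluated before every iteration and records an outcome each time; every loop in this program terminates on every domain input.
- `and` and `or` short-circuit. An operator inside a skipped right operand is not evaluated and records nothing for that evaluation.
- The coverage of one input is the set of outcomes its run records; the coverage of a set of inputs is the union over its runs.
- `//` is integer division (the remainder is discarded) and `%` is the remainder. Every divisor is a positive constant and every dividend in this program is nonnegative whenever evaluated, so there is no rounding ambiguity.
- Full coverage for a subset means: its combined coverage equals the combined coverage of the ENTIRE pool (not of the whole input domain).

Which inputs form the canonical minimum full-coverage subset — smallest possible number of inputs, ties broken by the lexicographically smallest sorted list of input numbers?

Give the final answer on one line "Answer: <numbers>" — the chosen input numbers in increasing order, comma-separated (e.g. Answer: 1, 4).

run #1 (m=2, q=8) runs B1->T, B2->F, B1->T, B2->F, B1->T, B2->F, B1->T, B2->F, B1->T, B2->F, B1->T, B2->F, B1->F, B4->S, ...; records B1=T, B1=F, B2=F, B3=F, B4=S, B5=F, B6=E, B7=F
run #2 (m=0, q=5) runs B1->T, B2->T, B1->T, B2->T, B1->T, B2->T, B1->T, B2->T, B1->T, B2->T, B1->T, B2->T, B1->F, B4->E, ...; records B1=T, B1=F, B2=T, B3=F, B4=E, B5=T, B6=S, B7=F
run #3 (m=2, q=5) runs B1->T, B2->F, B1->T, B2->F, B1->T, B2->F, B1->T, B2->F, B1->T, B2->F, B1->T, B2->F, B1->F, B4->E, ...; records B1=T, B1=F, B2=F, B3=T, B4=E, B7=F
run #4 (m=3, q=8) runs B1->T, B2->F, B1->T, B2->F, B1->T, B2->F, B1->T, B2->F, B1->T, B2->F, B1->T, B2->F, B1->F, B4->S, ...; records B1=T, B1=F, B2=F, B3=F, B4=S, B5=F, B6=E, B7=T
run #5 (m=3, q=9) runs B1->T, B2->F, B1->T, B2->F, B1->T, B2->F, B1->T, B2->F, B1->T, B2->F, B1->T, B2->F, B1->F, B4->S, ...; records B1=T, B1=F, B2=F, B3=F, B4=S, B5=T, B6=E, B7=T
run #6 (m=0, q=9) runs B1->T, B2->F, B1->T, B2->F, B1->T, B2->F, B1->T, B2->F, B1->T, B2->F, B1->T, B2->F, B1->F, B4->S, ...; records B1=T, B1=F, B2=F, B3=F, B4=S, B5=T, B6=E, B7=F
run #7 (m=-1, q=9) runs B1->T, B2->F, B1->T, B2->F, B1->T, B2->F, B1->T, B2->F, B1->T, B2->F, B1->T, B2->F, B1->F, B4->S, ...; records B1=T, B1=F, B2=F, B3=F, B4=S, B5=T, B6=E, B7=F
run #8 (m=1, q=8) runs B1->T, B2->T, B1->T, B2->T, B1->T, B2->T, B1->T, B2->T, B1->T, B2->T, B1->T, B2->T, B1->F, B4->S, ...; records B1=T, B1=F, B2=T, B3=F, B4=S, B5=F, B6=E, B7=F
run #9 (m=0, q=4) runs B1->T, B2->T, B1->T, B2->T, B1->T, B2->T, B1->T, B2->T, B1->T, B2->T, B1->T, B2->T, B1->F, B4->E, ...; records B1=T, B1=F, B2=T, B3=F, B4=E, B5=T, B6=S, B7=F
run #10 (m=3, q=6) runs B1->T, B2->F, B1->T, B2->F, B1->T, B2->F, B1->T, B2->F, B1->T, B2->F, B1->T, B2->F, B1->F, B4->S, ...; records B1=T, B1=F, B2=F, B3=F, B4=S, B5=F, B6=E, B7=T
union over all inputs: B1=T, B1=F, B2=T, B2=F, B3=T, B3=F, B4=S, B4=E, B5=T, B5=F, B6=S, B6=E, B7=T, B7=F (14 outcomes)
checked all size-1 subsets: none covers 14 outcomes (max 8/14)
checked all size-2 subsets: none covers 14 outcomes (max 13/14)
at size 3, {2, 3, 4} reaches all 14 outcomes; every lexicographically earlier size-3 subset fails

Answer: 2, 3, 4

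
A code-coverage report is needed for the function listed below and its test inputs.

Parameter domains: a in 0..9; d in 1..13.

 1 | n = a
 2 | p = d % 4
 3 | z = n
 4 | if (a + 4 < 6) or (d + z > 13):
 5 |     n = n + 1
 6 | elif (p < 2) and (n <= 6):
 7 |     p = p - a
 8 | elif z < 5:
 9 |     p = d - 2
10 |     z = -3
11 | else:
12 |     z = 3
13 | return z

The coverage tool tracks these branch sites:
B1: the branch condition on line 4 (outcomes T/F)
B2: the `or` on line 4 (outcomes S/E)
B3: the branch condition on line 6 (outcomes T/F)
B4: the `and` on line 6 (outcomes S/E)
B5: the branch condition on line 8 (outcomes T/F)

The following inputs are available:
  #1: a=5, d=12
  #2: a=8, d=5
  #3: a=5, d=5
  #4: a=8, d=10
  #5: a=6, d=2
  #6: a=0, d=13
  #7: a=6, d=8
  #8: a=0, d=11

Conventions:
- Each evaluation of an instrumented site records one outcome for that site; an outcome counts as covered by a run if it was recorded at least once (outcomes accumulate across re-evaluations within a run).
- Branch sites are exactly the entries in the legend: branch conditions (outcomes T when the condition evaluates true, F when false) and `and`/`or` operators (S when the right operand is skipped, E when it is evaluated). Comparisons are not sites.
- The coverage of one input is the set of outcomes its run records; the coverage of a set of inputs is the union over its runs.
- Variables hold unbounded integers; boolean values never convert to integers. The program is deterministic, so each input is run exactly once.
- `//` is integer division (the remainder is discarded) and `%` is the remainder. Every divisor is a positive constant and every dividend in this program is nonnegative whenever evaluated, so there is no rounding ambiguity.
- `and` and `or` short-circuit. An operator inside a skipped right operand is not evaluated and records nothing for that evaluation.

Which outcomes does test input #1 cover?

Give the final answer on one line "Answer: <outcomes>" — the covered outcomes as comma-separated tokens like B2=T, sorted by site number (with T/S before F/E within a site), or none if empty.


Tracing the run of input #1 (a=5, d=12):
  B2->E, B1->T
distinct outcomes covered: B1=T, B2=E
Answer: B1=T, B2=E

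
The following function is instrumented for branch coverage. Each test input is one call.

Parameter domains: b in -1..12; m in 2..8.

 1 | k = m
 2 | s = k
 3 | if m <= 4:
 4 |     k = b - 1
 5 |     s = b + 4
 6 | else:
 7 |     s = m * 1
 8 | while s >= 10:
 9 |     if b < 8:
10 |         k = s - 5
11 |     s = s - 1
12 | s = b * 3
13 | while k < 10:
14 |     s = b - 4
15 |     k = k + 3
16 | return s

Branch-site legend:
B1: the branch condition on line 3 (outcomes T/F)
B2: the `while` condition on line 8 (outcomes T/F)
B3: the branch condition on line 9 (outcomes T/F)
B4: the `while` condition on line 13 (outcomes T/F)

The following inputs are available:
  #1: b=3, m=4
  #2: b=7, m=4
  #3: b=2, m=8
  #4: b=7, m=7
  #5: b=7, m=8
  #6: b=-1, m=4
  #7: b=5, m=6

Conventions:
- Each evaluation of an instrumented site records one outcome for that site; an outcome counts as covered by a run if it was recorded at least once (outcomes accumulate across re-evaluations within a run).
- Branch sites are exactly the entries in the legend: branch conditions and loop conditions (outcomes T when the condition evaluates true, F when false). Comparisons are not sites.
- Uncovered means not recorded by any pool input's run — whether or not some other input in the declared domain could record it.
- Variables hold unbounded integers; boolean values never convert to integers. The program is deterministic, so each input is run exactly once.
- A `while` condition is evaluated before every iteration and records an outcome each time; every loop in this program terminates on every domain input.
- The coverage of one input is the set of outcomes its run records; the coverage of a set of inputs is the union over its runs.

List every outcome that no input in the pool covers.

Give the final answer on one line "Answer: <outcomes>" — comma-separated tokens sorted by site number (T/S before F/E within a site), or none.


run #1 (b=3, m=4) runs B1->T, B2->F, B4->T, B4->T, B4->T, B4->F; records B1=T, B2=F, B4=T, B4=F
run #2 (b=7, m=4) runs B1->T, B2->T, B3->T, B2->T, B3->T, B2->F, B4->T, B4->T, B4->F; records B1=T, B2=T, B2=F, B3=T, B4=T, B4=F
run #3 (b=2, m=8) runs B1->F, B2->F, B4->T, B4->F; records B1=F, B2=F, B4=T, B4=F
run #4 (b=7, m=7) runs B1->F, B2->F, B4->T, B4->F; records B1=F, B2=F, B4=T, B4=F
run #5 (b=7, m=8) runs B1->F, B2->F, B4->T, B4->F; records B1=F, B2=F, B4=T, B4=F
run #6 (b=-1, m=4) runs B1->T, B2->F, B4->T, B4->T, B4->T, B4->T, B4->F; records B1=T, B2=F, B4=T, B4=F
run #7 (b=5, m=6) runs B1->F, B2->F, B4->T, B4->T, B4->F; records B1=F, B2=F, B4=T, B4=F
union over the pool: B1=T, B1=F, B2=T, B2=F, B3=T, B4=T, B4=F
uncovered (1 of 8): B3=F
Answer: B3=F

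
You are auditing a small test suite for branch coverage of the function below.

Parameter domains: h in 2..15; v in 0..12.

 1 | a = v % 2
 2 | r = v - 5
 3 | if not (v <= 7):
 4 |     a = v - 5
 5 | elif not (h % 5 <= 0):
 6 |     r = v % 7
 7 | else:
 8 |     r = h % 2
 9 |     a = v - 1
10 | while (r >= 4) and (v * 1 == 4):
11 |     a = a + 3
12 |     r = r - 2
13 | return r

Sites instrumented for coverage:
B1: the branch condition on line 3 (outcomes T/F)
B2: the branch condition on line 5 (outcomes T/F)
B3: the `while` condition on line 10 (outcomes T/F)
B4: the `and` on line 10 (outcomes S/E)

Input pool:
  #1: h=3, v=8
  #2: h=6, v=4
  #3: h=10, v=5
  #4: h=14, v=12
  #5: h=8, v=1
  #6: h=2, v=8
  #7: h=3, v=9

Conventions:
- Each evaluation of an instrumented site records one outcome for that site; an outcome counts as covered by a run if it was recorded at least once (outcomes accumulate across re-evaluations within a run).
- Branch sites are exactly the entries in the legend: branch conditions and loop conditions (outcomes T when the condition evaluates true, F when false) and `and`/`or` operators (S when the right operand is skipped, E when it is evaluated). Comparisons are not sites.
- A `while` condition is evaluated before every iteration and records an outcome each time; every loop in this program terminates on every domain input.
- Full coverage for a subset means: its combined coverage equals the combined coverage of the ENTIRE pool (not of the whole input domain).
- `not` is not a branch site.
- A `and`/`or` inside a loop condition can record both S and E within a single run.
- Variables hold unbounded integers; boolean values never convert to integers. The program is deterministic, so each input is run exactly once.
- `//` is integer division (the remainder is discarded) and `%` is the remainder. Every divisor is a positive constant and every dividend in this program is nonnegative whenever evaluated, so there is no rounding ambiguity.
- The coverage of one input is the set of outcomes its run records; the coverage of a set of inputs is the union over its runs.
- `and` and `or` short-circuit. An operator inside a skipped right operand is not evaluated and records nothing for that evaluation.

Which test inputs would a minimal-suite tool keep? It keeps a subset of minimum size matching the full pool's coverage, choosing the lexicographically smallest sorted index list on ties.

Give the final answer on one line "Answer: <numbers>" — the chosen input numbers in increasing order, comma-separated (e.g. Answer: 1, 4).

test 1 (h=3, v=8) hits B1=T, B3=F, B4=S
test 2 (h=6, v=4) hits B1=F, B2=T, B3=T, B3=F, B4=S, B4=E
test 3 (h=10, v=5) hits B1=F, B2=F, B3=F, B4=S
test 4 (h=14, v=12) hits B1=T, B3=F, B4=E
test 5 (h=8, v=1) hits B1=F, B2=T, B3=F, B4=S
test 6 (h=2, v=8) hits B1=T, B3=F, B4=S
test 7 (h=3, v=9) hits B1=T, B3=F, B4=E
pool-wide coverage (8 outcomes): B1=T, B1=F, B2=T, B2=F, B3=T, B3=F, B4=S, B4=E
every size-1 subset falls short of the 8 outcomes (best: 6/8)
every size-2 subset falls short of the 8 outcomes (best: 7/8)
the canonical winner is {1, 2, 3}: size 3, full 8-outcome coverage, earliest index list among size-3 covers

Answer: 1, 2, 3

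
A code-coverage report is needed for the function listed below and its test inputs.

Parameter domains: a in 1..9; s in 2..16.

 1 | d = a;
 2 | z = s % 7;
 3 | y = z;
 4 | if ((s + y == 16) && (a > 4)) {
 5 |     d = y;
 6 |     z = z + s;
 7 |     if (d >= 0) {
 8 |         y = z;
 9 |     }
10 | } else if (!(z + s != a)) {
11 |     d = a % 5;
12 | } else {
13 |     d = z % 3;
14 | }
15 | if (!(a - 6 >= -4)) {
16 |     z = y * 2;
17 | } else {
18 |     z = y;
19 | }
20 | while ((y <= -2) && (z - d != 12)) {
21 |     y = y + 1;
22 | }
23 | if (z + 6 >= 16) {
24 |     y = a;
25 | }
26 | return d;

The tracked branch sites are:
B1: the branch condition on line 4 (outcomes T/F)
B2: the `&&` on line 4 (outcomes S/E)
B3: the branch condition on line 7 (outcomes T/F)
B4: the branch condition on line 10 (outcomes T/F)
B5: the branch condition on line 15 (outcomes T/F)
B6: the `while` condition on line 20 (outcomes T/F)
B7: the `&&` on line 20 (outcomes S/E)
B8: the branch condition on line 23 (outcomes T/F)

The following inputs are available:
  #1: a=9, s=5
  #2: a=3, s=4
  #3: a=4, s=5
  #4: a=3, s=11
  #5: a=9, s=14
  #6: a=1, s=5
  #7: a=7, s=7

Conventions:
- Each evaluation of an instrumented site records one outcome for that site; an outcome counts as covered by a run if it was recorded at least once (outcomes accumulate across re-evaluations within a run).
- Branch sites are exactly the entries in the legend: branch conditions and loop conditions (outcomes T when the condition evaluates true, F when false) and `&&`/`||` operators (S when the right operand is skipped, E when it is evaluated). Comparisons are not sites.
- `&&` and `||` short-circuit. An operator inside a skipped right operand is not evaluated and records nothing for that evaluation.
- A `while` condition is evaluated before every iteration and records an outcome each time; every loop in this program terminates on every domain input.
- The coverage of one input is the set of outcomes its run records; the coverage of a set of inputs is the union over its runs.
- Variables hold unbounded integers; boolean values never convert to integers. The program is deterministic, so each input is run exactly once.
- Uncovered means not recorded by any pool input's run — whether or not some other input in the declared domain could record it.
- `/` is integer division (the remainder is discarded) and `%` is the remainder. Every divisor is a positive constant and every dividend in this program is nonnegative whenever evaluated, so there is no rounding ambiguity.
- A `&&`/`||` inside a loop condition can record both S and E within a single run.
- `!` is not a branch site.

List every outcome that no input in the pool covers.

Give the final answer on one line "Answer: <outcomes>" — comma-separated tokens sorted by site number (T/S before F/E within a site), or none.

run #1 (a=9, s=5) records B1=F, B2=S, B4=F, B5=F, B6=F, B7=S, B8=F
run #2 (a=3, s=4) records B1=F, B2=S, B4=F, B5=F, B6=F, B7=S, B8=F
run #3 (a=4, s=5) records B1=F, B2=S, B4=F, B5=F, B6=F, B7=S, B8=F
run #4 (a=3, s=11) records B1=F, B2=S, B4=F, B5=F, B6=F, B7=S, B8=F
run #5 (a=9, s=14) records B1=F, B2=S, B4=F, B5=F, B6=F, B7=S, B8=F
run #6 (a=1, s=5) records B1=F, B2=S, B4=F, B5=T, B6=F, B7=S, B8=T
run #7 (a=7, s=7) records B1=F, B2=S, B4=T, B5=F, B6=F, B7=S, B8=F
union over the pool: B1=F, B2=S, B4=T, B4=F, B5=T, B5=F, B6=F, B7=S, B8=T, B8=F
uncovered (6 of 16): B1=T, B2=E, B3=T, B3=F, B6=T, B7=E

Answer: B1=T, B2=E, B3=T, B3=F, B6=T, B7=E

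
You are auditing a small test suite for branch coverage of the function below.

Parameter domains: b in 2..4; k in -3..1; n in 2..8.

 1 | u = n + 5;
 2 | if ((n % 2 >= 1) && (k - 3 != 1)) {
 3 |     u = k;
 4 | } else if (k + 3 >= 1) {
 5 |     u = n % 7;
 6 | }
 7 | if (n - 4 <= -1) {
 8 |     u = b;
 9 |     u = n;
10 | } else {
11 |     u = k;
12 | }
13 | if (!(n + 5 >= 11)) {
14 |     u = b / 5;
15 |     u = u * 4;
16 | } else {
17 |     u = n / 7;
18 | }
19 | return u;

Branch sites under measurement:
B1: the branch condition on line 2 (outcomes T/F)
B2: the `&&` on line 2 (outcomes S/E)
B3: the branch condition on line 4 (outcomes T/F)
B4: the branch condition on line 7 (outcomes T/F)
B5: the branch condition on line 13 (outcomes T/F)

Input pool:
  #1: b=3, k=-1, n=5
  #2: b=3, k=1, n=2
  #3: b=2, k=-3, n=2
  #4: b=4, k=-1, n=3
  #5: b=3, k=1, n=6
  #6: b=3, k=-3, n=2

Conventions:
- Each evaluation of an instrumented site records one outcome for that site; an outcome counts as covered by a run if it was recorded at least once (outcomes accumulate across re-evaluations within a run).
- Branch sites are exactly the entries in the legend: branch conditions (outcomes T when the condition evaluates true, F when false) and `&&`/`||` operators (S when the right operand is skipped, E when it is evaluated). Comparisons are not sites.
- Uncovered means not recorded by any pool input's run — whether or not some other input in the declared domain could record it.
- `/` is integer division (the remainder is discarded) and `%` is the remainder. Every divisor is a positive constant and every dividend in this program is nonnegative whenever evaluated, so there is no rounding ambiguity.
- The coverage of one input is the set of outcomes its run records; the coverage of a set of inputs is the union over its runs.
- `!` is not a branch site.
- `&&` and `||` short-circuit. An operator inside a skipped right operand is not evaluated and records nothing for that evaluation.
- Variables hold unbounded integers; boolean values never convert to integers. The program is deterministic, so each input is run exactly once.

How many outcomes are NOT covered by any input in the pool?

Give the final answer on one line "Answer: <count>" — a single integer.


test 1 (b=3, k=-1, n=5) fires B2->E, B1->T, B4->F, B5->T; hits B1=T, B2=E, B4=F, B5=T
test 2 (b=3, k=1, n=2) fires B2->S, B1->F, B3->T, B4->T, B5->T; hits B1=F, B2=S, B3=T, B4=T, B5=T
test 3 (b=2, k=-3, n=2) fires B2->S, B1->F, B3->F, B4->T, B5->T; hits B1=F, B2=S, B3=F, B4=T, B5=T
test 4 (b=4, k=-1, n=3) fires B2->E, B1->T, B4->T, B5->T; hits B1=T, B2=E, B4=T, B5=T
test 5 (b=3, k=1, n=6) fires B2->S, B1->F, B3->T, B4->F, B5->F; hits B1=F, B2=S, B3=T, B4=F, B5=F
test 6 (b=3, k=-3, n=2) fires B2->S, B1->F, B3->F, B4->T, B5->T; hits B1=F, B2=S, B3=F, B4=T, B5=T
union over the pool: B1=T, B1=F, B2=S, B2=E, B3=T, B3=F, B4=T, B4=F, B5=T, B5=F
uncovered (0 of 10): none
Answer: 0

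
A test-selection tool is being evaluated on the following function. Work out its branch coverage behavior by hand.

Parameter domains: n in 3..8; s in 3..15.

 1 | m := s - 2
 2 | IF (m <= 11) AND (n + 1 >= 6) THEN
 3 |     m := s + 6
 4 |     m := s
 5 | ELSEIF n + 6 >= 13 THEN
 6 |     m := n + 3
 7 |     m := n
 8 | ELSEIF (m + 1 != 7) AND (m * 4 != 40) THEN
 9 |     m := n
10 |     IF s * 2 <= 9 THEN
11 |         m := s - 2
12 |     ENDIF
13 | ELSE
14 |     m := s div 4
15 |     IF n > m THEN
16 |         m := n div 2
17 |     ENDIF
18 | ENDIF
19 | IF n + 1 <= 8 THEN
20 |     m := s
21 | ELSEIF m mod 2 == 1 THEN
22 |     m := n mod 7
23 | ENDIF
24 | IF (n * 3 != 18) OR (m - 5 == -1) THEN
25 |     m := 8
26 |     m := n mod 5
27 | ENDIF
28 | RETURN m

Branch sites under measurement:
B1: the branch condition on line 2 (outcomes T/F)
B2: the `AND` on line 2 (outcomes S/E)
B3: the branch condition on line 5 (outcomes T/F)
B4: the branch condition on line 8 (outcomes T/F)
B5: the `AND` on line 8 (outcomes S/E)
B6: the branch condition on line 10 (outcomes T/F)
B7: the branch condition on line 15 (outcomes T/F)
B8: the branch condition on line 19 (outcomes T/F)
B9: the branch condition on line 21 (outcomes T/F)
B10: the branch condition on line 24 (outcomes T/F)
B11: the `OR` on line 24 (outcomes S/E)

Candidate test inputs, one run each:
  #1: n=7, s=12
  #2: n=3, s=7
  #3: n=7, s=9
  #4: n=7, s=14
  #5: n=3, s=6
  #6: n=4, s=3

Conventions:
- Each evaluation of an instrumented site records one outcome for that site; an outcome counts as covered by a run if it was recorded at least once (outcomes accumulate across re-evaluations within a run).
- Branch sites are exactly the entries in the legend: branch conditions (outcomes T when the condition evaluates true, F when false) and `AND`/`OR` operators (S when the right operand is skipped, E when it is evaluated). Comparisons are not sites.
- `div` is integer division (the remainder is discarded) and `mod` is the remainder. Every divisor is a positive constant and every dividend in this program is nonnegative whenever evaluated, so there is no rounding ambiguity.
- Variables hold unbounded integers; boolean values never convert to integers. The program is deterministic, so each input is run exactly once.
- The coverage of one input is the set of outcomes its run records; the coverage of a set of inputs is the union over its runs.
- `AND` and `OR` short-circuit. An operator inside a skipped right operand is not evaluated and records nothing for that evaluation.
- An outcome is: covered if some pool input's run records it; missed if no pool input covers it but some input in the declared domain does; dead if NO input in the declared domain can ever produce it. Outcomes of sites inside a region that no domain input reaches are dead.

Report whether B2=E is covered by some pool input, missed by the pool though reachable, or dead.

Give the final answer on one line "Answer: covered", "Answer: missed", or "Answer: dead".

B2=E is recorded by pool input(s) 1, 2, 3, 5, 6 -> covered

Answer: covered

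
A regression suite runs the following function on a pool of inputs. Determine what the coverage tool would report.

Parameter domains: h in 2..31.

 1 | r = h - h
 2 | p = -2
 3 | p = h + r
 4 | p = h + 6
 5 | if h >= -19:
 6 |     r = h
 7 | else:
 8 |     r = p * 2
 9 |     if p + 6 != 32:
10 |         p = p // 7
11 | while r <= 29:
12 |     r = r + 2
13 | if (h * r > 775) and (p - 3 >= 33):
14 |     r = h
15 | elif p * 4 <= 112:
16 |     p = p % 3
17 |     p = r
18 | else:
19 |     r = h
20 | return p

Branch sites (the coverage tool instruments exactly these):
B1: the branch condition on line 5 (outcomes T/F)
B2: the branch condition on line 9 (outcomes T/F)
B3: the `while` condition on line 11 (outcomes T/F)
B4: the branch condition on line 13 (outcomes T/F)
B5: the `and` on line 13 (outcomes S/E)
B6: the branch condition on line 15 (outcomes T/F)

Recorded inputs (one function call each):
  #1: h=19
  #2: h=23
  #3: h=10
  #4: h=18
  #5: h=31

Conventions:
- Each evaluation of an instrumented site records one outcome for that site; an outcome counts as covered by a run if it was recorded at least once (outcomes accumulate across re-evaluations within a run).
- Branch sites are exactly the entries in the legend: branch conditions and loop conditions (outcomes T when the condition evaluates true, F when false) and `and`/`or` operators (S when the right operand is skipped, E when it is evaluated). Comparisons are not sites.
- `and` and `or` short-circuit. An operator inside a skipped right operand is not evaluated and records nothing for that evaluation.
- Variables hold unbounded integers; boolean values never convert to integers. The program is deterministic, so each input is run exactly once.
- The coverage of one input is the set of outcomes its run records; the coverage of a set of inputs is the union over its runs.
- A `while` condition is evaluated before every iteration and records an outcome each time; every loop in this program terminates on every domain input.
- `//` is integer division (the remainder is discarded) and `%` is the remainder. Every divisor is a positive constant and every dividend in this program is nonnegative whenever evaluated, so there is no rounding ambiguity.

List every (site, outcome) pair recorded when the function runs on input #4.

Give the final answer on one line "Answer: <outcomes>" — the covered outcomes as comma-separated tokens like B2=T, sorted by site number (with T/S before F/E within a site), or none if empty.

Simulating input #4 (h=18) step by step:
  B1->T, B3->T, B3->T, B3->T, B3->T, B3->T, B3->T, B3->F, B5->S, B4->F
  B6->T
distinct outcomes covered: B1=T, B3=T, B3=F, B4=F, B5=S, B6=T

Answer: B1=T, B3=T, B3=F, B4=F, B5=S, B6=T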